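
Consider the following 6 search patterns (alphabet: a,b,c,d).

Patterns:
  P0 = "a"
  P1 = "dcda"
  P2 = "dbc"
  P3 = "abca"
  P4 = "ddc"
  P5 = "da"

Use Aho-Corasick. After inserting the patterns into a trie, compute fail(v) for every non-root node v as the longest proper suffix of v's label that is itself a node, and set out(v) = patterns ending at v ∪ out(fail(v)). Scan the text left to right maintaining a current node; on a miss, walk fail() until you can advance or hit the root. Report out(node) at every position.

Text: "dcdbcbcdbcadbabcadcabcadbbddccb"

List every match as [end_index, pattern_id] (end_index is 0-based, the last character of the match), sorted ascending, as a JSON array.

Construct AC machine:
Trie nodes:
  0='ε' goto a→1 d→2
  1='a' goto b→8  [P0 ends]
  2='d' goto a→13 b→6 c→3 d→11
  3='dc' goto d→4
  4='dcd' goto a→5
  5='dcda' goto ·  [P1 ends]
  6='db' goto c→7
  7='dbc' goto ·  [P2 ends]
  8='ab' goto c→9
  9='abc' goto a→10
  10='abca' goto ·  [P3 ends]
  11='dd' goto c→12
  12='ddc' goto ·  [P4 ends]
  13='da' goto ·  [P5 ends]

BFS fail/out derivation:
  fail(1) 'a': from fail(0)=0 chase 'a': 0 ⇒ 0;  out={0}∪out(0)={0}
  fail(2) 'd': from fail(0)=0 chase 'd': 0 ⇒ 0;  out=∅∪out(0)=∅
  fail(3) 'dc': from fail(2)=0 chase 'c': 0 ⇒ 0;  out=∅∪out(0)=∅
  fail(6) 'db': from fail(2)=0 chase 'b': 0 ⇒ 0;  out=∅∪out(0)=∅
  fail(8) 'ab': from fail(1)=0 chase 'b': 0 ⇒ 0;  out=∅∪out(0)=∅
  fail(11) 'dd': from fail(2)=0 chase 'd': 0 ⇒ 2;  out=∅∪out(2)=∅
  fail(13) 'da': from fail(2)=0 chase 'a': 0 ⇒ 1;  out={5}∪out(1)={0,5}
  fail(4) 'dcd': from fail(3)=0 chase 'd': 0 ⇒ 2;  out=∅∪out(2)=∅
  fail(7) 'dbc': from fail(6)=0 chase 'c': 0 ⇒ 0;  out={2}∪out(0)={2}
  fail(9) 'abc': from fail(8)=0 chase 'c': 0 ⇒ 0;  out=∅∪out(0)=∅
  fail(12) 'ddc': from fail(11)=2 chase 'c': 2 ⇒ 3;  out={4}∪out(3)={4}
  fail(5) 'dcda': from fail(4)=2 chase 'a': 2 ⇒ 13;  out={1}∪out(13)={0,1,5}
  fail(10) 'abca': from fail(9)=0 chase 'a': 0 ⇒ 1;  out={3}∪out(1)={0,3}

Scan:
i=0 'd': node 0→2
i=1 'c': node 2→3
i=2 'd': node 3→4
i=3 'b': node 4→6 (via fail)
i=4 'c': node 6→7  ** P2@[2:4]
i=5 'b': node 7→0 (via fail)
i=6 'c': node 0→0
i=7 'd': node 0→2
i=8 'b': node 2→6
i=9 'c': node 6→7  ** P2@[7:9]
i=10 'a': node 7→1 (via fail)  ** P0@[10:10]
i=11 'd': node 1→2 (via fail)
i=12 'b': node 2→6
i=13 'a': node 6→1 (via fail)  ** P0@[13:13]
i=14 'b': node 1→8
i=15 'c': node 8→9
i=16 'a': node 9→10  ** P0@[16:16],P3@[13:16]
i=17 'd': node 10→2 (via fail)
i=18 'c': node 2→3
i=19 'a': node 3→1 (via fail)  ** P0@[19:19]
i=20 'b': node 1→8
i=21 'c': node 8→9
i=22 'a': node 9→10  ** P0@[22:22],P3@[19:22]
i=23 'd': node 10→2 (via fail)
i=24 'b': node 2→6
i=25 'b': node 6→0 (via fail)
i=26 'd': node 0→2
i=27 'd': node 2→11
i=28 'c': node 11→12  ** P4@[26:28]
i=29 'c': node 12→0 (via fail)
i=30 'b': node 0→0

Matches: [[4,2],[9,2],[10,0],[13,0],[16,0],[16,3],[19,0],[22,0],[22,3],[28,4]]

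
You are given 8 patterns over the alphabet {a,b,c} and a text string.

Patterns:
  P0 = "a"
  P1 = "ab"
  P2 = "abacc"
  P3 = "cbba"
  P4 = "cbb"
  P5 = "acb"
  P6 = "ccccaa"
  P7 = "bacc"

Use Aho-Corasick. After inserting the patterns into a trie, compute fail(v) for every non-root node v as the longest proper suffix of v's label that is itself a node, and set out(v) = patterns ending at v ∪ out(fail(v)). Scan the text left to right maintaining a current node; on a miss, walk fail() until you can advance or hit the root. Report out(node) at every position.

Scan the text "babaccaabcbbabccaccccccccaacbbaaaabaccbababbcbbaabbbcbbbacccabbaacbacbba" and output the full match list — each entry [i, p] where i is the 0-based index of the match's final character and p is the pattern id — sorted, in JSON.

Build:
Trie nodes:
  0='ε' goto a→1 b→17 c→6
  1='a' goto b→2 c→10  [P0 ends]
  2='ab' goto a→3  [P1 ends]
  3='aba' goto c→4
  4='abac' goto c→5
  5='abacc' goto ·  [P2 ends]
  6='c' goto b→7 c→12
  7='cb' goto b→8
  8='cbb' goto a→9  [P4 ends]
  9='cbba' goto ·  [P3 ends]
  10='ac' goto b→11
  11='acb' goto ·  [P5 ends]
  12='cc' goto c→13
  13='ccc' goto c→14
  14='cccc' goto a→15
  15='cccca' goto a→16
  16='ccccaa' goto ·  [P6 ends]
  17='b' goto a→18
  18='ba' goto c→19
  19='bac' goto c→20
  20='bacc' goto ·  [P7 ends]

Failure links (BFS by depth):
  n1('a'): parent n0 fail=0; on 'a' 0 → fail=0;  out {0}∪∅={0}
  n6('c'): parent n0 fail=0; on 'c' 0 → fail=0;  out ∅∪∅=∅
  n17('b'): parent n0 fail=0; on 'b' 0 → fail=0;  out ∅∪∅=∅
  n2('ab'): parent n1 fail=0; on 'b' 0 → fail=17;  out {1}∪∅={1}
  n7('cb'): parent n6 fail=0; on 'b' 0 → fail=17;  out ∅∪∅=∅
  n10('ac'): parent n1 fail=0; on 'c' 0 → fail=6;  out ∅∪∅=∅
  n12('cc'): parent n6 fail=0; on 'c' 0 → fail=6;  out ∅∪∅=∅
  n18('ba'): parent n17 fail=0; on 'a' 0 → fail=1;  out ∅∪{0}={0}
  n3('aba'): parent n2 fail=17; on 'a' 17 → fail=18;  out ∅∪{0}={0}
  n8('cbb'): parent n7 fail=17; on 'b' 17→0 → fail=17;  out {4}∪∅={4}
  n11('acb'): parent n10 fail=6; on 'b' 6 → fail=7;  out {5}∪∅={5}
  n13('ccc'): parent n12 fail=6; on 'c' 6 → fail=12;  out ∅∪∅=∅
  n19('bac'): parent n18 fail=1; on 'c' 1 → fail=10;  out ∅∪∅=∅
  n4('abac'): parent n3 fail=18; on 'c' 18 → fail=19;  out ∅∪∅=∅
  n9('cbba'): parent n8 fail=17; on 'a' 17 → fail=18;  out {3}∪{0}={0,3}
  n14('cccc'): parent n13 fail=12; on 'c' 12 → fail=13;  out ∅∪∅=∅
  n20('bacc'): parent n19 fail=10; on 'c' 10→6 → fail=12;  out {7}∪∅={7}
  n5('abacc'): parent n4 fail=19; on 'c' 19 → fail=20;  out {2}∪{7}={2,7}
  n15('cccca'): parent n14 fail=13; on 'a' 13→12→6→0 → fail=1;  out ∅∪{0}={0}
  n16('ccccaa'): parent n15 fail=1; on 'a' 1→0 → fail=1;  out {6}∪{0}={0,6}

Scan:
i=0 'b': node 0→17
i=1 'a': node 17→18  → match P0@[1:1]
i=2 'b': node 18→2 (fail-walked)  → match P1@[1:2]
i=3 'a': node 2→3  → match P0@[3:3]
i=4 'c': node 3→4
i=5 'c': node 4→5  → match P2@[1:5],P7@[2:5]
i=6 'a': node 5→1 (fail-walked)  → match P0@[6:6]
i=7 'a': node 1→1 (fail-walked)  → match P0@[7:7]
i=8 'b': node 1→2  → match P1@[7:8]
i=9 'c': node 2→6 (fail-walked)
i=10 'b': node 6→7
i=11 'b': node 7→8  → match P4@[9:11]
i=12 'a': node 8→9  → match P0@[12:12],P3@[9:12]
i=13 'b': node 9→2 (fail-walked)  → match P1@[12:13]
i=14 'c': node 2→6 (fail-walked)
i=15 'c': node 6→12
i=16 'a': node 12→1 (fail-walked)  → match P0@[16:16]
i=17 'c': node 1→10
i=18 'c': node 10→12 (fail-walked)
i=19 'c': node 12→13
i=20 'c': node 13→14
i=21 'c': node 14→14 (fail-walked)
i=22 'c': node 14→14 (fail-walked)
i=23 'c': node 14→14 (fail-walked)
i=24 'c': node 14→14 (fail-walked)
i=25 'a': node 14→15  → match P0@[25:25]
i=26 'a': node 15→16  → match P0@[26:26],P6@[21:26]
i=27 'c': node 16→10 (fail-walked)
i=28 'b': node 10→11  → match P5@[26:28]
i=29 'b': node 11→8 (fail-walked)  → match P4@[27:29]
i=30 'a': node 8→9  → match P0@[30:30],P3@[27:30]
i=31 'a': node 9→1 (fail-walked)  → match P0@[31:31]
i=32 'a': node 1→1 (fail-walked)  → match P0@[32:32]
i=33 'a': node 1→1 (fail-walked)  → match P0@[33:33]
i=34 'b': node 1→2  → match P1@[33:34]
i=35 'a': node 2→3  → match P0@[35:35]
i=36 'c': node 3→4
i=37 'c': node 4→5  → match P2@[33:37],P7@[34:37]
i=38 'b': node 5→7 (fail-walked)
i=39 'a': node 7→18 (fail-walked)  → match P0@[39:39]
i=40 'b': node 18→2 (fail-walked)  → match P1@[39:40]
i=41 'a': node 2→3  → match P0@[41:41]
i=42 'b': node 3→2 (fail-walked)  → match P1@[41:42]
i=43 'b': node 2→17 (fail-walked)
i=44 'c': node 17→6 (fail-walked)
i=45 'b': node 6→7
i=46 'b': node 7→8  → match P4@[44:46]
i=47 'a': node 8→9  → match P0@[47:47],P3@[44:47]
i=48 'a': node 9→1 (fail-walked)  → match P0@[48:48]
i=49 'b': node 1→2  → match P1@[48:49]
i=50 'b': node 2→17 (fail-walked)
i=51 'b': node 17→17 (fail-walked)
i=52 'c': node 17→6 (fail-walked)
i=53 'b': node 6→7
i=54 'b': node 7→8  → match P4@[52:54]
i=55 'b': node 8→17 (fail-walked)
i=56 'a': node 17→18  → match P0@[56:56]
i=57 'c': node 18→19
i=58 'c': node 19→20  → match P7@[55:58]
i=59 'c': node 20→13 (fail-walked)
i=60 'a': node 13→1 (fail-walked)  → match P0@[60:60]
i=61 'b': node 1→2  → match P1@[60:61]
i=62 'b': node 2→17 (fail-walked)
i=63 'a': node 17→18  → match P0@[63:63]
i=64 'a': node 18→1 (fail-walked)  → match P0@[64:64]
i=65 'c': node 1→10
i=66 'b': node 10→11  → match P5@[64:66]
i=67 'a': node 11→18 (fail-walked)  → match P0@[67:67]
i=68 'c': node 18→19
i=69 'b': node 19→11 (fail-walked)  → match P5@[67:69]
i=70 'b': node 11→8 (fail-walked)  → match P4@[68:70]
i=71 'a': node 8→9  → match P0@[71:71],P3@[68:71]

Matches: [[1,0],[2,1],[3,0],[5,2],[5,7],[6,0],[7,0],[8,1],[11,4],[12,0],[12,3],[13,1],[16,0],[25,0],[26,0],[26,6],[28,5],[29,4],[30,0],[30,3],[31,0],[32,0],[33,0],[34,1],[35,0],[37,2],[37,7],[39,0],[40,1],[41,0],[42,1],[46,4],[47,0],[47,3],[48,0],[49,1],[54,4],[56,0],[58,7],[60,0],[61,1],[63,0],[64,0],[66,5],[67,0],[69,5],[70,4],[71,0],[71,3]]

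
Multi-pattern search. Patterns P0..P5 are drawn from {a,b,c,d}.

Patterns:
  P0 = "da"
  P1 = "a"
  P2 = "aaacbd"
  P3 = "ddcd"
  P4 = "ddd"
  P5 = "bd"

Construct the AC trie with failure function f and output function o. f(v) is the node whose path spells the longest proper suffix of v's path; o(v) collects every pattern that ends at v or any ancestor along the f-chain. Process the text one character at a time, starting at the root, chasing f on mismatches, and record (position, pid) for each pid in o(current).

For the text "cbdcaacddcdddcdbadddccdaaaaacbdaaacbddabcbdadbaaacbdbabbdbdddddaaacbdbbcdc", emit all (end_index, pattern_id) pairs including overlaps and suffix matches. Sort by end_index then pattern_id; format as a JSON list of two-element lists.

Construct AC machine:
Trie nodes:
  n0 'ε': a→3 b→13 d→1
  n1 'd': a→2 d→9
  n2 'da': ·  ←P0
  n3 'a': a→4  ←P1
  n4 'aa': a→5
  n5 'aaa': c→6
  n6 'aaac': b→7
  n7 'aaacb': d→8
  n8 'aaacbd': ·  ←P2
  n9 'dd': c→10 d→12
  n10 'ddc': d→11
  n11 'ddcd': ·  ←P3
  n12 'ddd': ·  ←P4
  n13 'b': d→14
  n14 'bd': ·  ←P5

Failure links (BFS by depth):
  n1('d'): parent n0 fail=0; on 'd' 0 → fail=0;  out ∅∪∅=∅
  n3('a'): parent n0 fail=0; on 'a' 0 → fail=0;  out {1}∪∅={1}
  n13('b'): parent n0 fail=0; on 'b' 0 → fail=0;  out ∅∪∅=∅
  n2('da'): parent n1 fail=0; on 'a' 0 → fail=3;  out {0}∪{1}={0,1}
  n4('aa'): parent n3 fail=0; on 'a' 0 → fail=3;  out ∅∪{1}={1}
  n9('dd'): parent n1 fail=0; on 'd' 0 → fail=1;  out ∅∪∅=∅
  n14('bd'): parent n13 fail=0; on 'd' 0 → fail=1;  out {5}∪∅={5}
  n5('aaa'): parent n4 fail=3; on 'a' 3 → fail=4;  out ∅∪{1}={1}
  n10('ddc'): parent n9 fail=1; on 'c' 1→0 → fail=0;  out ∅∪∅=∅
  n12('ddd'): parent n9 fail=1; on 'd' 1 → fail=9;  out {4}∪∅={4}
  n6('aaac'): parent n5 fail=4; on 'c' 4→3→0 → fail=0;  out ∅∪∅=∅
  n11('ddcd'): parent n10 fail=0; on 'd' 0 → fail=1;  out {3}∪∅={3}
  n7('aaacb'): parent n6 fail=0; on 'b' 0 → fail=13;  out ∅∪∅=∅
  n8('aaacbd'): parent n7 fail=13; on 'd' 13 → fail=14;  out {2}∪{5}={2,5}

Text stream:
i=0 'c': node 0→0
i=1 'b': node 0→13
i=2 'd': node 13→14  ** P5@[1:2]
i=3 'c': node 14→0 (fail-walked)
i=4 'a': node 0→3  ** P1@[4:4]
i=5 'a': node 3→4  ** P1@[5:5]
i=6 'c': node 4→0 (fail-walked)
i=7 'd': node 0→1
i=8 'd': node 1→9
i=9 'c': node 9→10
i=10 'd': node 10→11  ** P3@[7:10]
i=11 'd': node 11→9 (fail-walked)
i=12 'd': node 9→12  ** P4@[10:12]
i=13 'c': node 12→10 (fail-walked)
i=14 'd': node 10→11  ** P3@[11:14]
i=15 'b': node 11→13 (fail-walked)
i=16 'a': node 13→3 (fail-walked)  ** P1@[16:16]
i=17 'd': node 3→1 (fail-walked)
i=18 'd': node 1→9
i=19 'd': node 9→12  ** P4@[17:19]
i=20 'c': node 12→10 (fail-walked)
i=21 'c': node 10→0 (fail-walked)
i=22 'd': node 0→1
i=23 'a': node 1→2  ** P0@[22:23],P1@[23:23]
i=24 'a': node 2→4 (fail-walked)  ** P1@[24:24]
i=25 'a': node 4→5  ** P1@[25:25]
i=26 'a': node 5→5 (fail-walked)  ** P1@[26:26]
i=27 'a': node 5→5 (fail-walked)  ** P1@[27:27]
i=28 'c': node 5→6
i=29 'b': node 6→7
i=30 'd': node 7→8  ** P2@[25:30],P5@[29:30]
i=31 'a': node 8→2 (fail-walked)  ** P0@[30:31],P1@[31:31]
i=32 'a': node 2→4 (fail-walked)  ** P1@[32:32]
i=33 'a': node 4→5  ** P1@[33:33]
i=34 'c': node 5→6
i=35 'b': node 6→7
i=36 'd': node 7→8  ** P2@[31:36],P5@[35:36]
i=37 'd': node 8→9 (fail-walked)
i=38 'a': node 9→2 (fail-walked)  ** P0@[37:38],P1@[38:38]
i=39 'b': node 2→13 (fail-walked)
i=40 'c': node 13→0 (fail-walked)
i=41 'b': node 0→13
i=42 'd': node 13→14  ** P5@[41:42]
i=43 'a': node 14→2 (fail-walked)  ** P0@[42:43],P1@[43:43]
i=44 'd': node 2→1 (fail-walked)
i=45 'b': node 1→13 (fail-walked)
i=46 'a': node 13→3 (fail-walked)  ** P1@[46:46]
i=47 'a': node 3→4  ** P1@[47:47]
i=48 'a': node 4→5  ** P1@[48:48]
i=49 'c': node 5→6
i=50 'b': node 6→7
i=51 'd': node 7→8  ** P2@[46:51],P5@[50:51]
i=52 'b': node 8→13 (fail-walked)
i=53 'a': node 13→3 (fail-walked)  ** P1@[53:53]
i=54 'b': node 3→13 (fail-walked)
i=55 'b': node 13→13 (fail-walked)
i=56 'd': node 13→14  ** P5@[55:56]
i=57 'b': node 14→13 (fail-walked)
i=58 'd': node 13→14  ** P5@[57:58]
i=59 'd': node 14→9 (fail-walked)
i=60 'd': node 9→12  ** P4@[58:60]
i=61 'd': node 12→12 (fail-walked)  ** P4@[59:61]
i=62 'd': node 12→12 (fail-walked)  ** P4@[60:62]
i=63 'a': node 12→2 (fail-walked)  ** P0@[62:63],P1@[63:63]
i=64 'a': node 2→4 (fail-walked)  ** P1@[64:64]
i=65 'a': node 4→5  ** P1@[65:65]
i=66 'c': node 5→6
i=67 'b': node 6→7
i=68 'd': node 7→8  ** P2@[63:68],P5@[67:68]
i=69 'b': node 8→13 (fail-walked)
i=70 'b': node 13→13 (fail-walked)
i=71 'c': node 13→0 (fail-walked)
i=72 'd': node 0→1
i=73 'c': node 1→0 (fail-walked)

All matches (sorted): [[2,5],[4,1],[5,1],[10,3],[12,4],[14,3],[16,1],[19,4],[23,0],[23,1],[24,1],[25,1],[26,1],[27,1],[30,2],[30,5],[31,0],[31,1],[32,1],[33,1],[36,2],[36,5],[38,0],[38,1],[42,5],[43,0],[43,1],[46,1],[47,1],[48,1],[51,2],[51,5],[53,1],[56,5],[58,5],[60,4],[61,4],[62,4],[63,0],[63,1],[64,1],[65,1],[68,2],[68,5]]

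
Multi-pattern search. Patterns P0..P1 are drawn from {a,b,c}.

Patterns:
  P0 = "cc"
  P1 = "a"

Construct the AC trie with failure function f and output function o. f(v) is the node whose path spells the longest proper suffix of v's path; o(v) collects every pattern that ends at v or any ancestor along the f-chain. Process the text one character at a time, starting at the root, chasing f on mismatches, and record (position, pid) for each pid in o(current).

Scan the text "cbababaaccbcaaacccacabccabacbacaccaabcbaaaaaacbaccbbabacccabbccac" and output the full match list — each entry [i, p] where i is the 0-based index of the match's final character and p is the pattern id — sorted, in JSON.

Construct AC machine:
Trie nodes:
  0='ε' goto a→3 c→1
  1='c' goto c→2
  2='cc' goto ·  [P0 ends]
  3='a' goto ·  [P1 ends]

Failure links (BFS by depth):
  fail(1) 'c': from fail(0)=0 chase 'c': 0 ⇒ 0;  out=∅∪out(0)=∅
  fail(3) 'a': from fail(0)=0 chase 'a': 0 ⇒ 0;  out={1}∪out(0)={1}
  fail(2) 'cc': from fail(1)=0 chase 'c': 0 ⇒ 1;  out={0}∪out(1)={0}

Text stream:
[0] read 'c'  n0⇒n1
[1] read 'b'  n1⇒n0 (fail-walked)
[2] read 'a'  n0⇒n3  emit P1@[2:2]
[3] read 'b'  n3⇒n0 (fail-walked)
[4] read 'a'  n0⇒n3  emit P1@[4:4]
[5] read 'b'  n3⇒n0 (fail-walked)
[6] read 'a'  n0⇒n3  emit P1@[6:6]
[7] read 'a'  n3⇒n3 (fail-walked)  emit P1@[7:7]
[8] read 'c'  n3⇒n1 (fail-walked)
[9] read 'c'  n1⇒n2  emit P0@[8:9]
[10] read 'b'  n2⇒n0 (fail-walked)
[11] read 'c'  n0⇒n1
[12] read 'a'  n1⇒n3 (fail-walked)  emit P1@[12:12]
[13] read 'a'  n3⇒n3 (fail-walked)  emit P1@[13:13]
[14] read 'a'  n3⇒n3 (fail-walked)  emit P1@[14:14]
[15] read 'c'  n3⇒n1 (fail-walked)
[16] read 'c'  n1⇒n2  emit P0@[15:16]
[17] read 'c'  n2⇒n2 (fail-walked)  emit P0@[16:17]
[18] read 'a'  n2⇒n3 (fail-walked)  emit P1@[18:18]
[19] read 'c'  n3⇒n1 (fail-walked)
[20] read 'a'  n1⇒n3 (fail-walked)  emit P1@[20:20]
[21] read 'b'  n3⇒n0 (fail-walked)
[22] read 'c'  n0⇒n1
[23] read 'c'  n1⇒n2  emit P0@[22:23]
[24] read 'a'  n2⇒n3 (fail-walked)  emit P1@[24:24]
[25] read 'b'  n3⇒n0 (fail-walked)
[26] read 'a'  n0⇒n3  emit P1@[26:26]
[27] read 'c'  n3⇒n1 (fail-walked)
[28] read 'b'  n1⇒n0 (fail-walked)
[29] read 'a'  n0⇒n3  emit P1@[29:29]
[30] read 'c'  n3⇒n1 (fail-walked)
[31] read 'a'  n1⇒n3 (fail-walked)  emit P1@[31:31]
[32] read 'c'  n3⇒n1 (fail-walked)
[33] read 'c'  n1⇒n2  emit P0@[32:33]
[34] read 'a'  n2⇒n3 (fail-walked)  emit P1@[34:34]
[35] read 'a'  n3⇒n3 (fail-walked)  emit P1@[35:35]
[36] read 'b'  n3⇒n0 (fail-walked)
[37] read 'c'  n0⇒n1
[38] read 'b'  n1⇒n0 (fail-walked)
[39] read 'a'  n0⇒n3  emit P1@[39:39]
[40] read 'a'  n3⇒n3 (fail-walked)  emit P1@[40:40]
[41] read 'a'  n3⇒n3 (fail-walked)  emit P1@[41:41]
[42] read 'a'  n3⇒n3 (fail-walked)  emit P1@[42:42]
[43] read 'a'  n3⇒n3 (fail-walked)  emit P1@[43:43]
[44] read 'a'  n3⇒n3 (fail-walked)  emit P1@[44:44]
[45] read 'c'  n3⇒n1 (fail-walked)
[46] read 'b'  n1⇒n0 (fail-walked)
[47] read 'a'  n0⇒n3  emit P1@[47:47]
[48] read 'c'  n3⇒n1 (fail-walked)
[49] read 'c'  n1⇒n2  emit P0@[48:49]
[50] read 'b'  n2⇒n0 (fail-walked)
[51] read 'b'  n0⇒n0
[52] read 'a'  n0⇒n3  emit P1@[52:52]
[53] read 'b'  n3⇒n0 (fail-walked)
[54] read 'a'  n0⇒n3  emit P1@[54:54]
[55] read 'c'  n3⇒n1 (fail-walked)
[56] read 'c'  n1⇒n2  emit P0@[55:56]
[57] read 'c'  n2⇒n2 (fail-walked)  emit P0@[56:57]
[58] read 'a'  n2⇒n3 (fail-walked)  emit P1@[58:58]
[59] read 'b'  n3⇒n0 (fail-walked)
[60] read 'b'  n0⇒n0
[61] read 'c'  n0⇒n1
[62] read 'c'  n1⇒n2  emit P0@[61:62]
[63] read 'a'  n2⇒n3 (fail-walked)  emit P1@[63:63]
[64] read 'c'  n3⇒n1 (fail-walked)

Matches: [[2,1],[4,1],[6,1],[7,1],[9,0],[12,1],[13,1],[14,1],[16,0],[17,0],[18,1],[20,1],[23,0],[24,1],[26,1],[29,1],[31,1],[33,0],[34,1],[35,1],[39,1],[40,1],[41,1],[42,1],[43,1],[44,1],[47,1],[49,0],[52,1],[54,1],[56,0],[57,0],[58,1],[62,0],[63,1]]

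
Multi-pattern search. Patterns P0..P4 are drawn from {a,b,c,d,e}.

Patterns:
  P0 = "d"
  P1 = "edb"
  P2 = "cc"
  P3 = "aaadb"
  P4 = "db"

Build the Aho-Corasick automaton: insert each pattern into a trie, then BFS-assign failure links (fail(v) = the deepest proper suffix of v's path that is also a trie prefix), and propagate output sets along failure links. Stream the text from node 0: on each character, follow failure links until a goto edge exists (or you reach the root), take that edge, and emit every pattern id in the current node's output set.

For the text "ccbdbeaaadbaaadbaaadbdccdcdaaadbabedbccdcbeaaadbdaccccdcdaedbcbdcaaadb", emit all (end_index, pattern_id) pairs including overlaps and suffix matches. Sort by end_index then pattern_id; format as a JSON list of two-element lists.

Build:
Trie nodes:
  0='ε' goto a→7 c→5 d→1 e→2
  1='d' goto b→12  [P0 ends]
  2='e' goto d→3
  3='ed' goto b→4
  4='edb' goto ·  [P1 ends]
  5='c' goto c→6
  6='cc' goto ·  [P2 ends]
  7='a' goto a→8
  8='aa' goto a→9
  9='aaa' goto d→10
  10='aaad' goto b→11
  11='aaadb' goto ·  [P3 ends]
  12='db' goto ·  [P4 ends]

BFS fail/out derivation:
  n1('d'): parent n0 fail=0; on 'd' 0 → fail=0;  out {0}∪∅={0}
  n2('e'): parent n0 fail=0; on 'e' 0 → fail=0;  out ∅∪∅=∅
  n5('c'): parent n0 fail=0; on 'c' 0 → fail=0;  out ∅∪∅=∅
  n7('a'): parent n0 fail=0; on 'a' 0 → fail=0;  out ∅∪∅=∅
  n3('ed'): parent n2 fail=0; on 'd' 0 → fail=1;  out ∅∪{0}={0}
  n6('cc'): parent n5 fail=0; on 'c' 0 → fail=5;  out {2}∪∅={2}
  n8('aa'): parent n7 fail=0; on 'a' 0 → fail=7;  out ∅∪∅=∅
  n12('db'): parent n1 fail=0; on 'b' 0 → fail=0;  out {4}∪∅={4}
  n4('edb'): parent n3 fail=1; on 'b' 1 → fail=12;  out {1}∪{4}={1,4}
  n9('aaa'): parent n8 fail=7; on 'a' 7 → fail=8;  out ∅∪∅=∅
  n10('aaad'): parent n9 fail=8; on 'd' 8→7→0 → fail=1;  out ∅∪{0}={0}
  n11('aaadb'): parent n10 fail=1; on 'b' 1 → fail=12;  out {3}∪{4}={3,4}

Run:
i=0 'c': node 0→5
i=1 'c': node 5→6  ** P2@[0:1]
i=2 'b': node 6→0 ·f
i=3 'd': node 0→1  ** P0@[3:3]
i=4 'b': node 1→12  ** P4@[3:4]
i=5 'e': node 12→2 ·f
i=6 'a': node 2→7 ·f
i=7 'a': node 7→8
i=8 'a': node 8→9
i=9 'd': node 9→10  ** P0@[9:9]
i=10 'b': node 10→11  ** P3@[6:10],P4@[9:10]
i=11 'a': node 11→7 ·f
i=12 'a': node 7→8
i=13 'a': node 8→9
i=14 'd': node 9→10  ** P0@[14:14]
i=15 'b': node 10→11  ** P3@[11:15],P4@[14:15]
i=16 'a': node 11→7 ·f
i=17 'a': node 7→8
i=18 'a': node 8→9
i=19 'd': node 9→10  ** P0@[19:19]
i=20 'b': node 10→11  ** P3@[16:20],P4@[19:20]
i=21 'd': node 11→1 ·f  ** P0@[21:21]
i=22 'c': node 1→5 ·f
i=23 'c': node 5→6  ** P2@[22:23]
i=24 'd': node 6→1 ·f  ** P0@[24:24]
i=25 'c': node 1→5 ·f
i=26 'd': node 5→1 ·f  ** P0@[26:26]
i=27 'a': node 1→7 ·f
i=28 'a': node 7→8
i=29 'a': node 8→9
i=30 'd': node 9→10  ** P0@[30:30]
i=31 'b': node 10→11  ** P3@[27:31],P4@[30:31]
i=32 'a': node 11→7 ·f
i=33 'b': node 7→0 ·f
i=34 'e': node 0→2
i=35 'd': node 2→3  ** P0@[35:35]
i=36 'b': node 3→4  ** P1@[34:36],P4@[35:36]
i=37 'c': node 4→5 ·f
i=38 'c': node 5→6  ** P2@[37:38]
i=39 'd': node 6→1 ·f  ** P0@[39:39]
i=40 'c': node 1→5 ·f
i=41 'b': node 5→0 ·f
i=42 'e': node 0→2
i=43 'a': node 2→7 ·f
i=44 'a': node 7→8
i=45 'a': node 8→9
i=46 'd': node 9→10  ** P0@[46:46]
i=47 'b': node 10→11  ** P3@[43:47],P4@[46:47]
i=48 'd': node 11→1 ·f  ** P0@[48:48]
i=49 'a': node 1→7 ·f
i=50 'c': node 7→5 ·f
i=51 'c': node 5→6  ** P2@[50:51]
i=52 'c': node 6→6 ·f  ** P2@[51:52]
i=53 'c': node 6→6 ·f  ** P2@[52:53]
i=54 'd': node 6→1 ·f  ** P0@[54:54]
i=55 'c': node 1→5 ·f
i=56 'd': node 5→1 ·f  ** P0@[56:56]
i=57 'a': node 1→7 ·f
i=58 'e': node 7→2 ·f
i=59 'd': node 2→3  ** P0@[59:59]
i=60 'b': node 3→4  ** P1@[58:60],P4@[59:60]
i=61 'c': node 4→5 ·f
i=62 'b': node 5→0 ·f
i=63 'd': node 0→1  ** P0@[63:63]
i=64 'c': node 1→5 ·f
i=65 'a': node 5→7 ·f
i=66 'a': node 7→8
i=67 'a': node 8→9
i=68 'd': node 9→10  ** P0@[68:68]
i=69 'b': node 10→11  ** P3@[65:69],P4@[68:69]

Result: [[1,2],[3,0],[4,4],[9,0],[10,3],[10,4],[14,0],[15,3],[15,4],[19,0],[20,3],[20,4],[21,0],[23,2],[24,0],[26,0],[30,0],[31,3],[31,4],[35,0],[36,1],[36,4],[38,2],[39,0],[46,0],[47,3],[47,4],[48,0],[51,2],[52,2],[53,2],[54,0],[56,0],[59,0],[60,1],[60,4],[63,0],[68,0],[69,3],[69,4]]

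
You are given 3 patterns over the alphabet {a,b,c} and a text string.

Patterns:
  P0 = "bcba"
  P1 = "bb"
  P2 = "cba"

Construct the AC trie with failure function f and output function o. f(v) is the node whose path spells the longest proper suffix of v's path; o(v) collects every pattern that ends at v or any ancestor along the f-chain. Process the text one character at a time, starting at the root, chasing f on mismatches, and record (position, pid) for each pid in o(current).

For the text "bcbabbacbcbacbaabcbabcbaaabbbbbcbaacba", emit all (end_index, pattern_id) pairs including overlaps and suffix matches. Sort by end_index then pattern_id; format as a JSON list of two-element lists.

Construct AC machine:
Trie (insert patterns):
  n0 'ε': b→1 c→6
  n1 'b': b→5 c→2
  n2 'bc': b→3
  n3 'bcb': a→4
  n4 'bcba': ·  [P0 ends]
  n5 'bb': ·  [P1 ends]
  n6 'c': b→7
  n7 'cb': a→8
  n8 'cba': ·  [P2 ends]

Failure links (BFS by depth):
  fail(1) 'b': from fail(0)=0 chase 'b': 0 ⇒ 0;  out=∅∪out(0)=∅
  fail(6) 'c': from fail(0)=0 chase 'c': 0 ⇒ 0;  out=∅∪out(0)=∅
  fail(2) 'bc': from fail(1)=0 chase 'c': 0 ⇒ 6;  out=∅∪out(6)=∅
  fail(5) 'bb': from fail(1)=0 chase 'b': 0 ⇒ 1;  out={1}∪out(1)={1}
  fail(7) 'cb': from fail(6)=0 chase 'b': 0 ⇒ 1;  out=∅∪out(1)=∅
  fail(3) 'bcb': from fail(2)=6 chase 'b': 6 ⇒ 7;  out=∅∪out(7)=∅
  fail(8) 'cba': from fail(7)=1 chase 'a': 1→0 ⇒ 0;  out={2}∪out(0)={2}
  fail(4) 'bcba': from fail(3)=7 chase 'a': 7 ⇒ 8;  out={0}∪out(8)={0,2}

Run:
[0] read 'b'  n0⇒n1
[1] read 'c'  n1⇒n2
[2] read 'b'  n2⇒n3
[3] read 'a'  n3⇒n4  ** P0@[0:3],P2@[1:3]
[4] read 'b'  n4⇒n1 ·f
[5] read 'b'  n1⇒n5  ** P1@[4:5]
[6] read 'a'  n5⇒n0 ·f
[7] read 'c'  n0⇒n6
[8] read 'b'  n6⇒n7
[9] read 'c'  n7⇒n2 ·f
[10] read 'b'  n2⇒n3
[11] read 'a'  n3⇒n4  ** P0@[8:11],P2@[9:11]
[12] read 'c'  n4⇒n6 ·f
[13] read 'b'  n6⇒n7
[14] read 'a'  n7⇒n8  ** P2@[12:14]
[15] read 'a'  n8⇒n0 ·f
[16] read 'b'  n0⇒n1
[17] read 'c'  n1⇒n2
[18] read 'b'  n2⇒n3
[19] read 'a'  n3⇒n4  ** P0@[16:19],P2@[17:19]
[20] read 'b'  n4⇒n1 ·f
[21] read 'c'  n1⇒n2
[22] read 'b'  n2⇒n3
[23] read 'a'  n3⇒n4  ** P0@[20:23],P2@[21:23]
[24] read 'a'  n4⇒n0 ·f
[25] read 'a'  n0⇒n0
[26] read 'b'  n0⇒n1
[27] read 'b'  n1⇒n5  ** P1@[26:27]
[28] read 'b'  n5⇒n5 ·f  ** P1@[27:28]
[29] read 'b'  n5⇒n5 ·f  ** P1@[28:29]
[30] read 'b'  n5⇒n5 ·f  ** P1@[29:30]
[31] read 'c'  n5⇒n2 ·f
[32] read 'b'  n2⇒n3
[33] read 'a'  n3⇒n4  ** P0@[30:33],P2@[31:33]
[34] read 'a'  n4⇒n0 ·f
[35] read 'c'  n0⇒n6
[36] read 'b'  n6⇒n7
[37] read 'a'  n7⇒n8  ** P2@[35:37]

Result: [[3,0],[3,2],[5,1],[11,0],[11,2],[14,2],[19,0],[19,2],[23,0],[23,2],[27,1],[28,1],[29,1],[30,1],[33,0],[33,2],[37,2]]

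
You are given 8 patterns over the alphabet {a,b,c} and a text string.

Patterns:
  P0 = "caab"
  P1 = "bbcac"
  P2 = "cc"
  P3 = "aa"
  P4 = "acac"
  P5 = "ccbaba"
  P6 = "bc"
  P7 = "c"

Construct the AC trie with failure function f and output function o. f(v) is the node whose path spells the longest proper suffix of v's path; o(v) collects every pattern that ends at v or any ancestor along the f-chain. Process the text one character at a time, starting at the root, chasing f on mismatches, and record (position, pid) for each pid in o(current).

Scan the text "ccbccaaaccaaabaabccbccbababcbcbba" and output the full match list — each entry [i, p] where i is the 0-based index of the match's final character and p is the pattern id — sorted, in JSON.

Build:
Trie nodes:
  0='ε' goto a→11 b→5 c→1
  1='c' goto a→2 c→10  ←P7
  2='ca' goto a→3
  3='caa' goto b→4
  4='caab' goto ·  ←P0
  5='b' goto b→6 c→20
  6='bb' goto c→7
  7='bbc' goto a→8
  8='bbca' goto c→9
  9='bbcac' goto ·  ←P1
  10='cc' goto b→16  ←P2
  11='a' goto a→12 c→13
  12='aa' goto ·  ←P3
  13='ac' goto a→14
  14='aca' goto c→15
  15='acac' goto ·  ←P4
  16='ccb' goto a→17
  17='ccba' goto b→18
  18='ccbab' goto a→19
  19='ccbaba' goto ·  ←P5
  20='bc' goto ·  ←P6

Failure links (BFS by depth):
  fail(1) 'c': from fail(0)=0 chase 'c': 0 ⇒ 0;  out={7}∪out(0)={7}
  fail(5) 'b': from fail(0)=0 chase 'b': 0 ⇒ 0;  out=∅∪out(0)=∅
  fail(11) 'a': from fail(0)=0 chase 'a': 0 ⇒ 0;  out=∅∪out(0)=∅
  fail(2) 'ca': from fail(1)=0 chase 'a': 0 ⇒ 11;  out=∅∪out(11)=∅
  fail(6) 'bb': from fail(5)=0 chase 'b': 0 ⇒ 5;  out=∅∪out(5)=∅
  fail(10) 'cc': from fail(1)=0 chase 'c': 0 ⇒ 1;  out={2}∪out(1)={2,7}
  fail(12) 'aa': from fail(11)=0 chase 'a': 0 ⇒ 11;  out={3}∪out(11)={3}
  fail(13) 'ac': from fail(11)=0 chase 'c': 0 ⇒ 1;  out=∅∪out(1)={7}
  fail(20) 'bc': from fail(5)=0 chase 'c': 0 ⇒ 1;  out={6}∪out(1)={6,7}
  fail(3) 'caa': from fail(2)=11 chase 'a': 11 ⇒ 12;  out=∅∪out(12)={3}
  fail(7) 'bbc': from fail(6)=5 chase 'c': 5 ⇒ 20;  out=∅∪out(20)={6,7}
  fail(14) 'aca': from fail(13)=1 chase 'a': 1 ⇒ 2;  out=∅∪out(2)=∅
  fail(16) 'ccb': from fail(10)=1 chase 'b': 1→0 ⇒ 5;  out=∅∪out(5)=∅
  fail(4) 'caab': from fail(3)=12 chase 'b': 12→11→0 ⇒ 5;  out={0}∪out(5)={0}
  fail(8) 'bbca': from fail(7)=20 chase 'a': 20→1 ⇒ 2;  out=∅∪out(2)=∅
  fail(15) 'acac': from fail(14)=2 chase 'c': 2→11 ⇒ 13;  out={4}∪out(13)={4,7}
  fail(17) 'ccba': from fail(16)=5 chase 'a': 5→0 ⇒ 11;  out=∅∪out(11)=∅
  fail(9) 'bbcac': from fail(8)=2 chase 'c': 2→11 ⇒ 13;  out={1}∪out(13)={1,7}
  fail(18) 'ccbab': from fail(17)=11 chase 'b': 11→0 ⇒ 5;  out=∅∪out(5)=∅
  fail(19) 'ccbaba': from fail(18)=5 chase 'a': 5→0 ⇒ 11;  out={5}∪out(11)={5}

Run:
i=0 'c': node 0→1  emit P7@[0:0]
i=1 'c': node 1→10  emit P2@[0:1],P7@[1:1]
i=2 'b': node 10→16
i=3 'c': node 16→20 (via fail)  emit P6@[2:3],P7@[3:3]
i=4 'c': node 20→10 (via fail)  emit P2@[3:4],P7@[4:4]
i=5 'a': node 10→2 (via fail)
i=6 'a': node 2→3  emit P3@[5:6]
i=7 'a': node 3→12 (via fail)  emit P3@[6:7]
i=8 'c': node 12→13 (via fail)  emit P7@[8:8]
i=9 'c': node 13→10 (via fail)  emit P2@[8:9],P7@[9:9]
i=10 'a': node 10→2 (via fail)
i=11 'a': node 2→3  emit P3@[10:11]
i=12 'a': node 3→12 (via fail)  emit P3@[11:12]
i=13 'b': node 12→5 (via fail)
i=14 'a': node 5→11 (via fail)
i=15 'a': node 11→12  emit P3@[14:15]
i=16 'b': node 12→5 (via fail)
i=17 'c': node 5→20  emit P6@[16:17],P7@[17:17]
i=18 'c': node 20→10 (via fail)  emit P2@[17:18],P7@[18:18]
i=19 'b': node 10→16
i=20 'c': node 16→20 (via fail)  emit P6@[19:20],P7@[20:20]
i=21 'c': node 20→10 (via fail)  emit P2@[20:21],P7@[21:21]
i=22 'b': node 10→16
i=23 'a': node 16→17
i=24 'b': node 17→18
i=25 'a': node 18→19  emit P5@[20:25]
i=26 'b': node 19→5 (via fail)
i=27 'c': node 5→20  emit P6@[26:27],P7@[27:27]
i=28 'b': node 20→5 (via fail)
i=29 'c': node 5→20  emit P6@[28:29],P7@[29:29]
i=30 'b': node 20→5 (via fail)
i=31 'b': node 5→6
i=32 'a': node 6→11 (via fail)

Matches: [[0,7],[1,2],[1,7],[3,6],[3,7],[4,2],[4,7],[6,3],[7,3],[8,7],[9,2],[9,7],[11,3],[12,3],[15,3],[17,6],[17,7],[18,2],[18,7],[20,6],[20,7],[21,2],[21,7],[25,5],[27,6],[27,7],[29,6],[29,7]]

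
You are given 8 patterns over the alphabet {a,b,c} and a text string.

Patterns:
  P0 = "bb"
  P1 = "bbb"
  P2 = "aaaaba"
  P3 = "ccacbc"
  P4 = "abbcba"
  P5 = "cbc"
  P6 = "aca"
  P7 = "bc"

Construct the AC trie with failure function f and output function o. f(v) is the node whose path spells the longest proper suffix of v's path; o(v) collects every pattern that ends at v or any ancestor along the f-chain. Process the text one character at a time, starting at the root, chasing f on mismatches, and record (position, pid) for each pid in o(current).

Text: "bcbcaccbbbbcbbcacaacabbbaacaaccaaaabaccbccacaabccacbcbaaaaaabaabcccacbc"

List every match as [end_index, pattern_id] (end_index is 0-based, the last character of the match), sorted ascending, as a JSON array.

Build:
Trie (insert patterns):
  0='ε' goto a→4 b→1 c→10
  1='b' goto b→2 c→25
  2='bb' goto b→3  ←P0
  3='bbb' goto ·  ←P1
  4='a' goto a→5 b→16 c→23
  5='aa' goto a→6
  6='aaa' goto a→7
  7='aaaa' goto b→8
  8='aaaab' goto a→9
  9='aaaaba' goto ·  ←P2
  10='c' goto b→21 c→11
  11='cc' goto a→12
  12='cca' goto c→13
  13='ccac' goto b→14
  14='ccacb' goto c→15
  15='ccacbc' goto ·  ←P3
  16='ab' goto b→17
  17='abb' goto c→18
  18='abbc' goto b→19
  19='abbcb' goto a→20
  20='abbcba' goto ·  ←P4
  21='cb' goto c→22
  22='cbc' goto ·  ←P5
  23='ac' goto a→24
  24='aca' goto ·  ←P6
  25='bc' goto ·  ←P7

Failure links (BFS by depth):
  n1('b'): parent n0 fail=0; on 'b' 0 → fail=0;  out ∅∪∅=∅
  n4('a'): parent n0 fail=0; on 'a' 0 → fail=0;  out ∅∪∅=∅
  n10('c'): parent n0 fail=0; on 'c' 0 → fail=0;  out ∅∪∅=∅
  n2('bb'): parent n1 fail=0; on 'b' 0 → fail=1;  out {0}∪∅={0}
  n5('aa'): parent n4 fail=0; on 'a' 0 → fail=4;  out ∅∪∅=∅
  n11('cc'): parent n10 fail=0; on 'c' 0 → fail=10;  out ∅∪∅=∅
  n16('ab'): parent n4 fail=0; on 'b' 0 → fail=1;  out ∅∪∅=∅
  n21('cb'): parent n10 fail=0; on 'b' 0 → fail=1;  out ∅∪∅=∅
  n23('ac'): parent n4 fail=0; on 'c' 0 → fail=10;  out ∅∪∅=∅
  n25('bc'): parent n1 fail=0; on 'c' 0 → fail=10;  out {7}∪∅={7}
  n3('bbb'): parent n2 fail=1; on 'b' 1 → fail=2;  out {1}∪{0}={0,1}
  n6('aaa'): parent n5 fail=4; on 'a' 4 → fail=5;  out ∅∪∅=∅
  n12('cca'): parent n11 fail=10; on 'a' 10→0 → fail=4;  out ∅∪∅=∅
  n17('abb'): parent n16 fail=1; on 'b' 1 → fail=2;  out ∅∪{0}={0}
  n22('cbc'): parent n21 fail=1; on 'c' 1 → fail=25;  out {5}∪{7}={5,7}
  n24('aca'): parent n23 fail=10; on 'a' 10→0 → fail=4;  out {6}∪∅={6}
  n7('aaaa'): parent n6 fail=5; on 'a' 5 → fail=6;  out ∅∪∅=∅
  n13('ccac'): parent n12 fail=4; on 'c' 4 → fail=23;  out ∅∪∅=∅
  n18('abbc'): parent n17 fail=2; on 'c' 2→1 → fail=25;  out ∅∪{7}={7}
  n8('aaaab'): parent n7 fail=6; on 'b' 6→5→4 → fail=16;  out ∅∪∅=∅
  n14('ccacb'): parent n13 fail=23; on 'b' 23→10 → fail=21;  out ∅∪∅=∅
  n19('abbcb'): parent n18 fail=25; on 'b' 25→10 → fail=21;  out ∅∪∅=∅
  n9('aaaaba'): parent n8 fail=16; on 'a' 16→1→0 → fail=4;  out {2}∪∅={2}
  n15('ccacbc'): parent n14 fail=21; on 'c' 21 → fail=22;  out {3}∪{5,7}={3,5,7}
  n20('abbcba'): parent n19 fail=21; on 'a' 21→1→0 → fail=4;  out {4}∪∅={4}

Text stream:
pos 0 'b': at 1
pos 1 'c': at 25  ** P7@[0:1]
pos 2 'b': at 21 ·f
pos 3 'c': at 22  ** P5@[1:3],P7@[2:3]
pos 4 'a': at 4 ·f
pos 5 'c': at 23
pos 6 'c': at 11 ·f
pos 7 'b': at 21 ·f
pos 8 'b': at 2 ·f  ** P0@[7:8]
pos 9 'b': at 3  ** P0@[8:9],P1@[7:9]
pos 10 'b': at 3 ·f  ** P0@[9:10],P1@[8:10]
pos 11 'c': at 25 ·f  ** P7@[10:11]
pos 12 'b': at 21 ·f
pos 13 'b': at 2 ·f  ** P0@[12:13]
pos 14 'c': at 25 ·f  ** P7@[13:14]
pos 15 'a': at 4 ·f
pos 16 'c': at 23
pos 17 'a': at 24  ** P6@[15:17]
pos 18 'a': at 5 ·f
pos 19 'c': at 23 ·f
pos 20 'a': at 24  ** P6@[18:20]
pos 21 'b': at 16 ·f
pos 22 'b': at 17  ** P0@[21:22]
pos 23 'b': at 3 ·f  ** P0@[22:23],P1@[21:23]
pos 24 'a': at 4 ·f
pos 25 'a': at 5
pos 26 'c': at 23 ·f
pos 27 'a': at 24  ** P6@[25:27]
pos 28 'a': at 5 ·f
pos 29 'c': at 23 ·f
pos 30 'c': at 11 ·f
pos 31 'a': at 12
pos 32 'a': at 5 ·f
pos 33 'a': at 6
pos 34 'a': at 7
pos 35 'b': at 8
pos 36 'a': at 9  ** P2@[31:36]
pos 37 'c': at 23 ·f
pos 38 'c': at 11 ·f
pos 39 'b': at 21 ·f
pos 40 'c': at 22  ** P5@[38:40],P7@[39:40]
pos 41 'c': at 11 ·f
pos 42 'a': at 12
pos 43 'c': at 13
pos 44 'a': at 24 ·f  ** P6@[42:44]
pos 45 'a': at 5 ·f
pos 46 'b': at 16 ·f
pos 47 'c': at 25 ·f  ** P7@[46:47]
pos 48 'c': at 11 ·f
pos 49 'a': at 12
pos 50 'c': at 13
pos 51 'b': at 14
pos 52 'c': at 15  ** P3@[47:52],P5@[50:52],P7@[51:52]
pos 53 'b': at 21 ·f
pos 54 'a': at 4 ·f
pos 55 'a': at 5
pos 56 'a': at 6
pos 57 'a': at 7
pos 58 'a': at 7 ·f
pos 59 'a': at 7 ·f
pos 60 'b': at 8
pos 61 'a': at 9  ** P2@[56:61]
pos 62 'a': at 5 ·f
pos 63 'b': at 16 ·f
pos 64 'c': at 25 ·f  ** P7@[63:64]
pos 65 'c': at 11 ·f
pos 66 'c': at 11 ·f
pos 67 'a': at 12
pos 68 'c': at 13
pos 69 'b': at 14
pos 70 'c': at 15  ** P3@[65:70],P5@[68:70],P7@[69:70]

All matches (sorted): [[1,7],[3,5],[3,7],[8,0],[9,0],[9,1],[10,0],[10,1],[11,7],[13,0],[14,7],[17,6],[20,6],[22,0],[23,0],[23,1],[27,6],[36,2],[40,5],[40,7],[44,6],[47,7],[52,3],[52,5],[52,7],[61,2],[64,7],[70,3],[70,5],[70,7]]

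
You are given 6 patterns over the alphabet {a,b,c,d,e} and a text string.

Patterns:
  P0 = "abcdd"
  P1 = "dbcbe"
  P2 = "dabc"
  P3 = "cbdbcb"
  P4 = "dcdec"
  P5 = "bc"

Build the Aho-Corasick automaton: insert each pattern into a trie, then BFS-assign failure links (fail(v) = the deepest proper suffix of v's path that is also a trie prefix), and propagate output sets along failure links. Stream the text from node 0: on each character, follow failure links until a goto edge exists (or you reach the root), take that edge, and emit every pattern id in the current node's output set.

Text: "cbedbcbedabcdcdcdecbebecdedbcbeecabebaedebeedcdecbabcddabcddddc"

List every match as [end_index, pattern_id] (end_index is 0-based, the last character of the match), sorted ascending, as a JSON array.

Build:
Trie nodes:
  n0 'ε': a→1 b→24 c→14 d→6
  n1 'a': b→2
  n2 'ab': c→3
  n3 'abc': d→4
  n4 'abcd': d→5
  n5 'abcdd': ·  ←P0
  n6 'd': a→11 b→7 c→20
  n7 'db': c→8
  n8 'dbc': b→9
  n9 'dbcb': e→10
  n10 'dbcbe': ·  ←P1
  n11 'da': b→12
  n12 'dab': c→13
  n13 'dabc': ·  ←P2
  n14 'c': b→15
  n15 'cb': d→16
  n16 'cbd': b→17
  n17 'cbdb': c→18
  n18 'cbdbc': b→19
  n19 'cbdbcb': ·  ←P3
  n20 'dc': d→21
  n21 'dcd': e→22
  n22 'dcde': c→23
  n23 'dcdec': ·  ←P4
  n24 'b': c→25
  n25 'bc': ·  ←P5

BFS fail/out derivation:
  n1('a'): parent n0 fail=0; on 'a' 0 → fail=0;  out ∅∪∅=∅
  n6('d'): parent n0 fail=0; on 'd' 0 → fail=0;  out ∅∪∅=∅
  n14('c'): parent n0 fail=0; on 'c' 0 → fail=0;  out ∅∪∅=∅
  n24('b'): parent n0 fail=0; on 'b' 0 → fail=0;  out ∅∪∅=∅
  n2('ab'): parent n1 fail=0; on 'b' 0 → fail=24;  out ∅∪∅=∅
  n7('db'): parent n6 fail=0; on 'b' 0 → fail=24;  out ∅∪∅=∅
  n11('da'): parent n6 fail=0; on 'a' 0 → fail=1;  out ∅∪∅=∅
  n15('cb'): parent n14 fail=0; on 'b' 0 → fail=24;  out ∅∪∅=∅
  n20('dc'): parent n6 fail=0; on 'c' 0 → fail=14;  out ∅∪∅=∅
  n25('bc'): parent n24 fail=0; on 'c' 0 → fail=14;  out {5}∪∅={5}
  n3('abc'): parent n2 fail=24; on 'c' 24 → fail=25;  out ∅∪{5}={5}
  n8('dbc'): parent n7 fail=24; on 'c' 24 → fail=25;  out ∅∪{5}={5}
  n12('dab'): parent n11 fail=1; on 'b' 1 → fail=2;  out ∅∪∅=∅
  n16('cbd'): parent n15 fail=24; on 'd' 24→0 → fail=6;  out ∅∪∅=∅
  n21('dcd'): parent n20 fail=14; on 'd' 14→0 → fail=6;  out ∅∪∅=∅
  n4('abcd'): parent n3 fail=25; on 'd' 25→14→0 → fail=6;  out ∅∪∅=∅
  n9('dbcb'): parent n8 fail=25; on 'b' 25→14 → fail=15;  out ∅∪∅=∅
  n13('dabc'): parent n12 fail=2; on 'c' 2 → fail=3;  out {2}∪{5}={2,5}
  n17('cbdb'): parent n16 fail=6; on 'b' 6 → fail=7;  out ∅∪∅=∅
  n22('dcde'): parent n21 fail=6; on 'e' 6→0 → fail=0;  out ∅∪∅=∅
  n5('abcdd'): parent n4 fail=6; on 'd' 6→0 → fail=6;  out {0}∪∅={0}
  n10('dbcbe'): parent n9 fail=15; on 'e' 15→24→0 → fail=0;  out {1}∪∅={1}
  n18('cbdbc'): parent n17 fail=7; on 'c' 7 → fail=8;  out ∅∪{5}={5}
  n23('dcdec'): parent n22 fail=0; on 'c' 0 → fail=14;  out {4}∪∅={4}
  n19('cbdbcb'): parent n18 fail=8; on 'b' 8 → fail=9;  out {3}∪∅={3}

Run:
[0] read 'c'  n0⇒n14
[1] read 'b'  n14⇒n15
[2] read 'e'  n15⇒n0 ·f
[3] read 'd'  n0⇒n6
[4] read 'b'  n6⇒n7
[5] read 'c'  n7⇒n8  → match P5@[4:5]
[6] read 'b'  n8⇒n9
[7] read 'e'  n9⇒n10  → match P1@[3:7]
[8] read 'd'  n10⇒n6 ·f
[9] read 'a'  n6⇒n11
[10] read 'b'  n11⇒n12
[11] read 'c'  n12⇒n13  → match P2@[8:11],P5@[10:11]
[12] read 'd'  n13⇒n4 ·f
[13] read 'c'  n4⇒n20 ·f
[14] read 'd'  n20⇒n21
[15] read 'c'  n21⇒n20 ·f
[16] read 'd'  n20⇒n21
[17] read 'e'  n21⇒n22
[18] read 'c'  n22⇒n23  → match P4@[14:18]
[19] read 'b'  n23⇒n15 ·f
[20] read 'e'  n15⇒n0 ·f
[21] read 'b'  n0⇒n24
[22] read 'e'  n24⇒n0 ·f
[23] read 'c'  n0⇒n14
[24] read 'd'  n14⇒n6 ·f
[25] read 'e'  n6⇒n0 ·f
[26] read 'd'  n0⇒n6
[27] read 'b'  n6⇒n7
[28] read 'c'  n7⇒n8  → match P5@[27:28]
[29] read 'b'  n8⇒n9
[30] read 'e'  n9⇒n10  → match P1@[26:30]
[31] read 'e'  n10⇒n0 ·f
[32] read 'c'  n0⇒n14
[33] read 'a'  n14⇒n1 ·f
[34] read 'b'  n1⇒n2
[35] read 'e'  n2⇒n0 ·f
[36] read 'b'  n0⇒n24
[37] read 'a'  n24⇒n1 ·f
[38] read 'e'  n1⇒n0 ·f
[39] read 'd'  n0⇒n6
[40] read 'e'  n6⇒n0 ·f
[41] read 'b'  n0⇒n24
[42] read 'e'  n24⇒n0 ·f
[43] read 'e'  n0⇒n0
[44] read 'd'  n0⇒n6
[45] read 'c'  n6⇒n20
[46] read 'd'  n20⇒n21
[47] read 'e'  n21⇒n22
[48] read 'c'  n22⇒n23  → match P4@[44:48]
[49] read 'b'  n23⇒n15 ·f
[50] read 'a'  n15⇒n1 ·f
[51] read 'b'  n1⇒n2
[52] read 'c'  n2⇒n3  → match P5@[51:52]
[53] read 'd'  n3⇒n4
[54] read 'd'  n4⇒n5  → match P0@[50:54]
[55] read 'a'  n5⇒n11 ·f
[56] read 'b'  n11⇒n12
[57] read 'c'  n12⇒n13  → match P2@[54:57],P5@[56:57]
[58] read 'd'  n13⇒n4 ·f
[59] read 'd'  n4⇒n5  → match P0@[55:59]
[60] read 'd'  n5⇒n6 ·f
[61] read 'd'  n6⇒n6 ·f
[62] read 'c'  n6⇒n20

Matches: [[5,5],[7,1],[11,2],[11,5],[18,4],[28,5],[30,1],[48,4],[52,5],[54,0],[57,2],[57,5],[59,0]]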